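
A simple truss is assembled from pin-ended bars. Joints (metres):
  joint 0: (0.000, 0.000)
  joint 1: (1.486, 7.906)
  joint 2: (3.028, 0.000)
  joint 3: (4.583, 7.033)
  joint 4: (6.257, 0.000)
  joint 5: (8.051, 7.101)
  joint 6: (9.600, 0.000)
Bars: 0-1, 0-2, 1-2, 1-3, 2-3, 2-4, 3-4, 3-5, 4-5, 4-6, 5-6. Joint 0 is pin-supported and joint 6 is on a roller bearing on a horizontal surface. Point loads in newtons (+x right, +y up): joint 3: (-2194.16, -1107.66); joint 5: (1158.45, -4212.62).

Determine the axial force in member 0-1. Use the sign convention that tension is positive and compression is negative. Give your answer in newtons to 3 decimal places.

N=7 nodes, M=11 members, R=3 reactions → 2N=14, M+R=14
member 0 (0-1): L=8.0444, (cx,cy)=(0.1847,0.9828)
member 1 (0-2): L=3.0280, (cx,cy)=(1.0000,0.0000)
member 2 (1-2): L=8.0550, (cx,cy)=(0.1914,-0.9815)
member 3 (1-3): L=3.2177, (cx,cy)=(0.9625,-0.2713)
member 4 (2-3): L=7.2029, (cx,cy)=(0.2159,0.9764)
member 5 (2-4): L=3.2290, (cx,cy)=(1.0000,0.0000)
member 6 (3-4): L=7.2295, (cx,cy)=(0.2316,-0.9728)
member 7 (3-5): L=3.4687, (cx,cy)=(0.9998,0.0196)
member 8 (4-5): L=7.3241, (cx,cy)=(0.2449,0.9695)
member 9 (4-6): L=3.3430, (cx,cy)=(1.0000,0.0000)
member 10 (5-6): L=7.2680, (cx,cy)=(0.2131,-0.9770)
solve A·x = −loads:
  F[0-1] = -2044.3333 N (compression)
  F[0-2] = -658.0729 N (compression)
  F[1-2] = +2280.8672 N (tension)
  F[1-3] = -846.0064 N (compression)
  F[2-3] = -2292.7501 N (compression)
  F[2-4] = +273.5379 N (tension)
  F[3-4] = +940.1243 N (tension)
  F[3-5] = +667.3527 N (tension)
  F[4-5] = -943.3100 N (compression)
  F[4-6] = +722.2840 N (tension)
  F[5-6] = -3388.9921 N (compression)
  Rx@0 = +1035.7100 N
  Ry@0 = +2009.1513 N
  Ry@6 = +3311.1287 N

-2044.333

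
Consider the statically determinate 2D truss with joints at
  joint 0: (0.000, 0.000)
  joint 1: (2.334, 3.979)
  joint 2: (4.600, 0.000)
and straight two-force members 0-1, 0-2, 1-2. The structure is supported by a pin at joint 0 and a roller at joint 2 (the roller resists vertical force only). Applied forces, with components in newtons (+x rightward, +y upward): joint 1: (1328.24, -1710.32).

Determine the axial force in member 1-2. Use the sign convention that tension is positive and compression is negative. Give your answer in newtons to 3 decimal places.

N=3 nodes, M=3 members, R=3 reactions → 2N=6, M+R=6
member 0 (0-1): L=4.6130, (cx,cy)=(0.5060,0.8626)
member 1 (0-2): L=4.6000, (cx,cy)=(1.0000,0.0000)
member 2 (1-2): L=4.5790, (cx,cy)=(0.4949,-0.8690)
solve A·x = −loads:
  F[0-1] = +355.2332 N (tension)
  F[0-2] = +1148.5067 N (tension)
  F[1-2] = -2320.8326 N (compression)
  Rx@0 = -1328.2400 N
  Ry@0 = -306.4091 N
  Ry@2 = +2016.7291 N

-2320.833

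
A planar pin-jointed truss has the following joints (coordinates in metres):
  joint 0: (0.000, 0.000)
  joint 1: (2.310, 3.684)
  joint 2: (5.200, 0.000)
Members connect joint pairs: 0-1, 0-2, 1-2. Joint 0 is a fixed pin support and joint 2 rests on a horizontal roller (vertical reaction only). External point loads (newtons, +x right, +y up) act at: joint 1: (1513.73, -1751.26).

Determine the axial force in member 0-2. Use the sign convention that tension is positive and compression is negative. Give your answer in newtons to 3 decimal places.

N=3 nodes, M=3 members, R=3 reactions → 2N=6, M+R=6
member 0 (0-1): L=4.3483, (cx,cy)=(0.5312,0.8472)
member 1 (0-2): L=5.2000, (cx,cy)=(1.0000,0.0000)
member 2 (1-2): L=4.6823, (cx,cy)=(0.6172,-0.7868)
solve A·x = −loads:
  F[0-1] = +116.9977 N (tension)
  F[0-2] = +1451.5763 N (tension)
  F[1-2] = -2351.8059 N (compression)
  Rx@0 = -1513.7300 N
  Ry@0 = -99.1231 N
  Ry@2 = +1850.3831 N

1451.576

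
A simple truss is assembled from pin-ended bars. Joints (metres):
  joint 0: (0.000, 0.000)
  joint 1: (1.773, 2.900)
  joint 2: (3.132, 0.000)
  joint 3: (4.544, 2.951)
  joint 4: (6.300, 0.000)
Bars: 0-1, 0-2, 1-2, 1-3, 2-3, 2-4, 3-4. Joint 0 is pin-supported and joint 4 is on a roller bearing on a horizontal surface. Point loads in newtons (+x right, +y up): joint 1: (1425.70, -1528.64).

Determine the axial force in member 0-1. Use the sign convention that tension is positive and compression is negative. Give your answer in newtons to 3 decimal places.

N=5 nodes, M=7 members, R=3 reactions → 2N=10, M+R=10
member 0 (0-1): L=3.3990, (cx,cy)=(0.5216,0.8532)
member 1 (0-2): L=3.1320, (cx,cy)=(1.0000,0.0000)
member 2 (1-2): L=3.2026, (cx,cy)=(0.4243,-0.9055)
member 3 (1-3): L=2.7715, (cx,cy)=(0.9998,0.0184)
member 4 (2-3): L=3.2714, (cx,cy)=(0.4316,0.9021)
member 5 (2-4): L=3.1680, (cx,cy)=(1.0000,0.0000)
member 6 (3-4): L=3.4339, (cx,cy)=(0.5114,-0.8594)
solve A·x = −loads:
  F[0-1] = -518.2522 N (compression)
  F[0-2] = +1696.0290 N (tension)
  F[1-2] = -1223.7774 N (compression)
  F[1-3] = -1176.9331 N (compression)
  F[2-3] = +1228.4542 N (tension)
  F[2-4] = +646.5112 N (tension)
  F[3-4] = -1264.2825 N (compression)
  Rx@0 = -1425.7000 N
  Ry@0 = +442.1624 N
  Ry@4 = +1086.4776 N

-518.252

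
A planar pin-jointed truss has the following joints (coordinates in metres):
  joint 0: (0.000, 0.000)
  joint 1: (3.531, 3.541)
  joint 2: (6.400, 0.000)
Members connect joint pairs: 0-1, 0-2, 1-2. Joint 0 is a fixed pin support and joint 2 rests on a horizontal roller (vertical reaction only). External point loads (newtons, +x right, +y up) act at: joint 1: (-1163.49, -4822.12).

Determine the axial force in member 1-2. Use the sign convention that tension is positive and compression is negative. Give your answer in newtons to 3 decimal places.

-2595.587

N=3 nodes, M=3 members, R=3 reactions → 2N=6, M+R=6
member 0 (0-1): L=5.0007, (cx,cy)=(0.7061,0.7081)
member 1 (0-2): L=6.4000, (cx,cy)=(1.0000,0.0000)
member 2 (1-2): L=4.5574, (cx,cy)=(0.6295,-0.7770)
solve A·x = −loads:
  F[0-1] = -3961.8410 N (compression)
  F[0-2] = +1633.9906 N (tension)
  F[1-2] = -2595.5870 N (compression)
  Rx@0 = +1163.4900 N
  Ry@0 = +2805.4032 N
  Ry@2 = +2016.7168 N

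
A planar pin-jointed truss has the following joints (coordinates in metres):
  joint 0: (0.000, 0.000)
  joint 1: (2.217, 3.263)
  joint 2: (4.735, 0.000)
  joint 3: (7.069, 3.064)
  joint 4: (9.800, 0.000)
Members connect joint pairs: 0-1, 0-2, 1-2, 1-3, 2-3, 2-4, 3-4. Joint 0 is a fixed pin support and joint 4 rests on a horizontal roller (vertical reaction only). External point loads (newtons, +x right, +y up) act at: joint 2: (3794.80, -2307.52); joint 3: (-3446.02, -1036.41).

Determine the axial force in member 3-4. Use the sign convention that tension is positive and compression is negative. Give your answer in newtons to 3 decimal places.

-1051.684

N=5 nodes, M=7 members, R=3 reactions → 2N=10, M+R=10
member 0 (0-1): L=3.9449, (cx,cy)=(0.5620,0.8271)
member 1 (0-2): L=4.7350, (cx,cy)=(1.0000,0.0000)
member 2 (1-2): L=4.1216, (cx,cy)=(0.6109,-0.7917)
member 3 (1-3): L=4.8561, (cx,cy)=(0.9992,-0.0410)
member 4 (2-3): L=3.8517, (cx,cy)=(0.6060,0.7955)
member 5 (2-4): L=5.0650, (cx,cy)=(1.0000,0.0000)
member 6 (3-4): L=4.1044, (cx,cy)=(0.6654,-0.7465)
solve A·x = −loads:
  F[0-1] = -3093.5869 N (compression)
  F[0-2] = +2087.3481 N (tension)
  F[1-2] = +3430.7959 N (tension)
  F[1-3] = -3837.7663 N (compression)
  F[2-3] = -513.6320 N (compression)
  F[2-4] = +699.7655 N (tension)
  F[3-4] = -1051.6836 N (compression)
  Rx@0 = -348.7800 N
  Ry@0 = +2558.8398 N
  Ry@4 = +785.0902 N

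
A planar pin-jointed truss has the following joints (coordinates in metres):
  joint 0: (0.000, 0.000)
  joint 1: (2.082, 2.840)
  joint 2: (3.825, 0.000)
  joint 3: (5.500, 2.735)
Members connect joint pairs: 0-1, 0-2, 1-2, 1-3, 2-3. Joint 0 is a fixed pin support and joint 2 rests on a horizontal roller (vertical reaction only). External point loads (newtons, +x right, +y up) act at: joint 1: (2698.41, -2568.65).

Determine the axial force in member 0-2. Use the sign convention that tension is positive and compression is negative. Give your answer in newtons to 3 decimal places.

N=4 nodes, M=5 members, R=3 reactions → 2N=8, M+R=8
member 0 (0-1): L=3.5214, (cx,cy)=(0.5912,0.8065)
member 1 (0-2): L=3.8250, (cx,cy)=(1.0000,0.0000)
member 2 (1-2): L=3.3322, (cx,cy)=(0.5231,-0.8523)
member 3 (1-3): L=3.4196, (cx,cy)=(0.9995,-0.0307)
member 4 (2-3): L=3.2072, (cx,cy)=(0.5223,0.8528)
solve A·x = −loads:
  F[0-1] = +1032.8973 N (tension)
  F[0-2] = +2087.7192 N (tension)
  F[1-2] = -3991.2375 N (compression)
  F[1-3] = -0.0000 N (compression)
  F[2-3] = +0.0000 N (tension)
  Rx@0 = -2698.4100 N
  Ry@0 = -833.0268 N
  Ry@2 = +3401.6768 N

2087.719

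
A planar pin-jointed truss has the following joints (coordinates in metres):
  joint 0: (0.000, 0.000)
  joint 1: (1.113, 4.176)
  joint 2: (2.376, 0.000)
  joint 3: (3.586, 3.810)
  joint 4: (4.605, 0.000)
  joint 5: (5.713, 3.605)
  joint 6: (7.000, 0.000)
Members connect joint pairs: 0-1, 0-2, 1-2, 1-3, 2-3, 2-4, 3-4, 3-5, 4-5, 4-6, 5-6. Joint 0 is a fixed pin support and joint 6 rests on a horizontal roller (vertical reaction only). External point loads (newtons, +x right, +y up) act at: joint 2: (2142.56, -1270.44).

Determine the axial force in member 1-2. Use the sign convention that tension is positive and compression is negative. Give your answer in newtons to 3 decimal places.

954.047

N=7 nodes, M=11 members, R=3 reactions → 2N=14, M+R=14
member 0 (0-1): L=4.3218, (cx,cy)=(0.2575,0.9663)
member 1 (0-2): L=2.3760, (cx,cy)=(1.0000,0.0000)
member 2 (1-2): L=4.3628, (cx,cy)=(0.2895,-0.9572)
member 3 (1-3): L=2.4999, (cx,cy)=(0.9892,-0.1464)
member 4 (2-3): L=3.9975, (cx,cy)=(0.3027,0.9531)
member 5 (2-4): L=2.2290, (cx,cy)=(1.0000,0.0000)
member 6 (3-4): L=3.9439, (cx,cy)=(0.2584,-0.9660)
member 7 (3-5): L=2.1369, (cx,cy)=(0.9954,-0.0959)
member 8 (4-5): L=3.7714, (cx,cy)=(0.2938,0.9559)
member 9 (4-6): L=2.3950, (cx,cy)=(1.0000,0.0000)
member 10 (5-6): L=3.8278, (cx,cy)=(0.3362,-0.9418)
solve A·x = −loads:
  F[0-1] = -868.5117 N (compression)
  F[0-2] = +2366.2305 N (tension)
  F[1-2] = +954.0466 N (tension)
  F[1-3] = -505.3041 N (compression)
  F[2-3] = +374.8285 N (tension)
  F[2-4] = +386.4035 N (tension)
  F[3-4] = -418.6207 N (compression)
  F[3-5] = -279.5327 N (compression)
  F[4-5] = +423.0767 N (tension)
  F[4-6] = +153.9486 N (tension)
  F[5-6] = -457.8799 N (compression)
  Rx@0 = -2142.5600 N
  Ry@0 = +839.2164 N
  Ry@6 = +431.2236 N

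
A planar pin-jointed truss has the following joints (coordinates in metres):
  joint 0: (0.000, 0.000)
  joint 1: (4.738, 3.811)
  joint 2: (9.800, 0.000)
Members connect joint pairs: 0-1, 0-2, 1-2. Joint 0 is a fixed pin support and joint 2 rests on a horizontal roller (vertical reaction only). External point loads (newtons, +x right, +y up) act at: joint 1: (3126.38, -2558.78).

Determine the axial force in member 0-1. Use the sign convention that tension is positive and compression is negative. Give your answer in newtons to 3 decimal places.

N=3 nodes, M=3 members, R=3 reactions → 2N=6, M+R=6
member 0 (0-1): L=6.0805, (cx,cy)=(0.7792,0.6268)
member 1 (0-2): L=9.8000, (cx,cy)=(1.0000,0.0000)
member 2 (1-2): L=6.3362, (cx,cy)=(0.7989,-0.6015)
solve A·x = −loads:
  F[0-1] = -168.9792 N (compression)
  F[0-2] = +3258.0509 N (tension)
  F[1-2] = -4078.1700 N (compression)
  Rx@0 = -3126.3800 N
  Ry@0 = +105.9092 N
  Ry@2 = +2452.8708 N

-168.979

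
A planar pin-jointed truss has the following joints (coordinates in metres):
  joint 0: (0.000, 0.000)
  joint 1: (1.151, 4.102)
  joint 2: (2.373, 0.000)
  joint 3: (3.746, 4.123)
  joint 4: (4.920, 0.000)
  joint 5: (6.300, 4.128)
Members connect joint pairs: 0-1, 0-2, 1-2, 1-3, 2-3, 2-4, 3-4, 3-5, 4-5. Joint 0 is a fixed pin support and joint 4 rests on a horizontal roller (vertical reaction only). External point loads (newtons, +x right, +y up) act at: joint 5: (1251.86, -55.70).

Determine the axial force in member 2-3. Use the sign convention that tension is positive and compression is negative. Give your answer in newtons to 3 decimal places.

1118.269

N=6 nodes, M=9 members, R=3 reactions → 2N=12, M+R=12
member 0 (0-1): L=4.2604, (cx,cy)=(0.2702,0.9628)
member 1 (0-2): L=2.3730, (cx,cy)=(1.0000,0.0000)
member 2 (1-2): L=4.2802, (cx,cy)=(0.2855,-0.9584)
member 3 (1-3): L=2.5951, (cx,cy)=(1.0000,0.0081)
member 4 (2-3): L=4.3456, (cx,cy)=(0.3160,0.9488)
member 5 (2-4): L=2.5470, (cx,cy)=(1.0000,0.0000)
member 6 (3-4): L=4.2869, (cx,cy)=(0.2739,-0.9618)
member 7 (3-5): L=2.5540, (cx,cy)=(1.0000,0.0020)
member 8 (4-5): L=4.3526, (cx,cy)=(0.3171,0.9484)
solve A·x = −loads:
  F[0-1] = +1107.1328 N (tension)
  F[0-2] = +952.7559 N (tension)
  F[1-2] = -1107.0647 N (compression)
  F[1-3] = +615.1956 N (tension)
  F[2-3] = +1118.2689 N (tension)
  F[2-4] = +283.3657 N (tension)
  F[3-4] = -1105.7481 N (compression)
  F[3-5] = +1271.3151 N (tension)
  F[4-5] = -61.3543 N (compression)
  Rx@0 = -1251.8600 N
  Ry@0 = -1065.9642 N
  Ry@4 = +1121.6642 N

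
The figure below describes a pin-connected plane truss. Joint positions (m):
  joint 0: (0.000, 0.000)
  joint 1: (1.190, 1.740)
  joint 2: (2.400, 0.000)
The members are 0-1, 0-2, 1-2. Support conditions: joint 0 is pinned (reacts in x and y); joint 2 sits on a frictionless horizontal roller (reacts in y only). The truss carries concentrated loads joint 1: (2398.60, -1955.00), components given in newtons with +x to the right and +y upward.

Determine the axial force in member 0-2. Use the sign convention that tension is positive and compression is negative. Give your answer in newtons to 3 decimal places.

N=3 nodes, M=3 members, R=3 reactions → 2N=6, M+R=6
member 0 (0-1): L=2.1080, (cx,cy)=(0.5645,0.8254)
member 1 (0-2): L=2.4000, (cx,cy)=(1.0000,0.0000)
member 2 (1-2): L=2.1194, (cx,cy)=(0.5709,-0.8210)
solve A·x = −loads:
  F[0-1] = +912.6698 N (tension)
  F[0-2] = +1883.3853 N (tension)
  F[1-2] = -3298.8242 N (compression)
  Rx@0 = -2398.6000 N
  Ry@0 = -753.3392 N
  Ry@2 = +2708.3392 N

1883.385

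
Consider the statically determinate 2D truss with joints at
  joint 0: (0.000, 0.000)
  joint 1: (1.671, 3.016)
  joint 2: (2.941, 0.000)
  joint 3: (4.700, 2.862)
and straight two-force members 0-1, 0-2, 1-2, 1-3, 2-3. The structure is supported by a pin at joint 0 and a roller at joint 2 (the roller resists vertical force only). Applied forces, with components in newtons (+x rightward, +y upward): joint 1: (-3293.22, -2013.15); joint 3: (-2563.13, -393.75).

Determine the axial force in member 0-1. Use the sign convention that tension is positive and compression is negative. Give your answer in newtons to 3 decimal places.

-7437.043

N=4 nodes, M=5 members, R=3 reactions → 2N=8, M+R=8
member 0 (0-1): L=3.4480, (cx,cy)=(0.4846,0.8747)
member 1 (0-2): L=2.9410, (cx,cy)=(1.0000,0.0000)
member 2 (1-2): L=3.2725, (cx,cy)=(0.3881,-0.9216)
member 3 (1-3): L=3.0329, (cx,cy)=(0.9987,-0.0508)
member 4 (2-3): L=3.3593, (cx,cy)=(0.5236,0.8520)
solve A·x = −loads:
  F[0-1] = -7437.0431 N (compression)
  F[0-2] = -2252.1136 N (compression)
  F[1-2] = +4998.3483 N (tension)
  F[1-3] = -2253.7042 N (compression)
  F[2-3] = -596.4927 N (compression)
  Rx@0 = +5856.3500 N
  Ry@0 = +6505.3124 N
  Ry@2 = -4098.4124 N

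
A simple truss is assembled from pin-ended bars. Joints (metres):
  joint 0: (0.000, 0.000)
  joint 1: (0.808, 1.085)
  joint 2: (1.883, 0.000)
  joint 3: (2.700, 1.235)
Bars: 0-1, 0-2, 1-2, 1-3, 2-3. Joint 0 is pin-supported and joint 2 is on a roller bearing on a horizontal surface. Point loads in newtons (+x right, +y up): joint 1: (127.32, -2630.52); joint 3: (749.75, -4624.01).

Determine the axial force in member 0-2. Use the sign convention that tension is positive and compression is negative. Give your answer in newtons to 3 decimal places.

N=4 nodes, M=5 members, R=3 reactions → 2N=8, M+R=8
member 0 (0-1): L=1.3528, (cx,cy)=(0.5973,0.8020)
member 1 (0-2): L=1.8830, (cx,cy)=(1.0000,0.0000)
member 2 (1-2): L=1.5274, (cx,cy)=(0.7038,-0.7104)
member 3 (1-3): L=1.8979, (cx,cy)=(0.9969,0.0790)
member 4 (2-3): L=1.4808, (cx,cy)=(0.5517,0.8340)
solve A·x = −loads:
  F[0-1] = +1333.6291 N (tension)
  F[0-2] = +80.5250 N (tension)
  F[1-2] = -4760.1277 N (compression)
  F[1-3] = +4032.1373 N (tension)
  F[2-3] = -5926.3428 N (compression)
  Rx@0 = -877.0700 N
  Ry@0 = -1069.6180 N
  Ry@2 = +8324.1480 N

80.525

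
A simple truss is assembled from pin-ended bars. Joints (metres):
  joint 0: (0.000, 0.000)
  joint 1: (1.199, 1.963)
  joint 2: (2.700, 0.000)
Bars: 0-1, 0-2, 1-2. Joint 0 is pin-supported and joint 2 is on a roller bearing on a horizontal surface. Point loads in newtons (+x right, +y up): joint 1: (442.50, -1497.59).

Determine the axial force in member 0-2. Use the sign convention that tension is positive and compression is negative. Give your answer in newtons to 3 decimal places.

754.518

N=3 nodes, M=3 members, R=3 reactions → 2N=6, M+R=6
member 0 (0-1): L=2.3002, (cx,cy)=(0.5213,0.8534)
member 1 (0-2): L=2.7000, (cx,cy)=(1.0000,0.0000)
member 2 (1-2): L=2.4711, (cx,cy)=(0.6074,-0.7944)
solve A·x = −loads:
  F[0-1] = -598.5882 N (compression)
  F[0-2] = +754.5180 N (tension)
  F[1-2] = -1242.1685 N (compression)
  Rx@0 = -442.5000 N
  Ry@0 = +510.8352 N
  Ry@2 = +986.7548 N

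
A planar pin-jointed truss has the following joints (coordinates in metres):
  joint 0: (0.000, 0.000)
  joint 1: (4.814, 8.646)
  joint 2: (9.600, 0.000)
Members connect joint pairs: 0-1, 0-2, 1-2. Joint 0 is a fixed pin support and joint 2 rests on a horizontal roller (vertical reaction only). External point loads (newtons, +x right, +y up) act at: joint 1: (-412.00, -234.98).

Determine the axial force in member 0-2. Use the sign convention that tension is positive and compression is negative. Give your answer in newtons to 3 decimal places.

-140.173

N=3 nodes, M=3 members, R=3 reactions → 2N=6, M+R=6
member 0 (0-1): L=9.8959, (cx,cy)=(0.4865,0.8737)
member 1 (0-2): L=9.6000, (cx,cy)=(1.0000,0.0000)
member 2 (1-2): L=9.8823, (cx,cy)=(0.4843,-0.8749)
solve A·x = −loads:
  F[0-1] = -558.7790 N (compression)
  F[0-2] = -140.1728 N (compression)
  F[1-2] = +289.4326 N (tension)
  Rx@0 = +412.0000 N
  Ry@0 = +488.2048 N
  Ry@2 = -253.2248 N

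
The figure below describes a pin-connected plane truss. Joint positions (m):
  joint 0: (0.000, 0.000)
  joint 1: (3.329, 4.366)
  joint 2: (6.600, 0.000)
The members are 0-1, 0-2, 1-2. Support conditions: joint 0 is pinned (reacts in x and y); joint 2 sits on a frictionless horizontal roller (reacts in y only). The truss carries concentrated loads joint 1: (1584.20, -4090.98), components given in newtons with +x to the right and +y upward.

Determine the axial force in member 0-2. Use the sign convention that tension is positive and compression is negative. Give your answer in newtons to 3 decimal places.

2331.084

N=3 nodes, M=3 members, R=3 reactions → 2N=6, M+R=6
member 0 (0-1): L=5.4904, (cx,cy)=(0.6063,0.7952)
member 1 (0-2): L=6.6000, (cx,cy)=(1.0000,0.0000)
member 2 (1-2): L=5.4554, (cx,cy)=(0.5996,-0.8003)
solve A·x = −loads:
  F[0-1] = -1231.8030 N (compression)
  F[0-2] = +2331.0841 N (tension)
  F[1-2] = -3887.8012 N (compression)
  Rx@0 = -1584.2000 N
  Ry@0 = +979.5422 N
  Ry@2 = +3111.4378 N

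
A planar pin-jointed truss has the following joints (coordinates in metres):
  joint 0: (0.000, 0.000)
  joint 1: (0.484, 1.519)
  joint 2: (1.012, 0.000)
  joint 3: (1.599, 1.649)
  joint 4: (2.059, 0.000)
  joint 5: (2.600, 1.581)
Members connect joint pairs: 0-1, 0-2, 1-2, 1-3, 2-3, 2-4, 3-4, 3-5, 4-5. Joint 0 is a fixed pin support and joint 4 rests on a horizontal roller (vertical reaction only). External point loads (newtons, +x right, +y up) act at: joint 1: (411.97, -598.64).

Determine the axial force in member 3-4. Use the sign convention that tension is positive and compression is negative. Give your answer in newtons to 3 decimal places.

-461.621

N=6 nodes, M=9 members, R=3 reactions → 2N=12, M+R=12
member 0 (0-1): L=1.5942, (cx,cy)=(0.3036,0.9528)
member 1 (0-2): L=1.0120, (cx,cy)=(1.0000,0.0000)
member 2 (1-2): L=1.6081, (cx,cy)=(0.3283,-0.9446)
member 3 (1-3): L=1.1226, (cx,cy)=(0.9933,0.1158)
member 4 (2-3): L=1.7504, (cx,cy)=(0.3354,0.9421)
member 5 (2-4): L=1.0470, (cx,cy)=(1.0000,0.0000)
member 6 (3-4): L=1.7120, (cx,cy)=(0.2687,-0.9632)
member 7 (3-5): L=1.0033, (cx,cy)=(0.9977,-0.0678)
member 8 (4-5): L=1.6710, (cx,cy)=(0.3238,0.9461)
solve A·x = −loads:
  F[0-1] = -161.6232 N (compression)
  F[0-2] = +461.0375 N (tension)
  F[1-2] = -507.0980 N (compression)
  F[1-3] = -296.5384 N (compression)
  F[2-3] = +508.4294 N (tension)
  F[2-4] = +124.0368 N (tension)
  F[3-4] = -461.6215 N (compression)
  F[3-5] = +0.0000 N (tension)
  F[4-5] = -0.0000 N (compression)
  Rx@0 = -411.9700 N
  Ry@0 = +153.9949 N
  Ry@4 = +444.6451 N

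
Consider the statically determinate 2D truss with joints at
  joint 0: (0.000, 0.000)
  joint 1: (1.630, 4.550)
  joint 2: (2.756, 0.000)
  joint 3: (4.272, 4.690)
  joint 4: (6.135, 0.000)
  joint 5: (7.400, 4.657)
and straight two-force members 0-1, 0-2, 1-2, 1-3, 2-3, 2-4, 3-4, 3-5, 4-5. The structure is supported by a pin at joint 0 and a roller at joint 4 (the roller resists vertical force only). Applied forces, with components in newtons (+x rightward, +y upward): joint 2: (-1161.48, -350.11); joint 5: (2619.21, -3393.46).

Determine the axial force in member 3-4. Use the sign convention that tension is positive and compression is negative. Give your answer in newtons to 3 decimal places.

N=6 nodes, M=9 members, R=3 reactions → 2N=12, M+R=12
member 0 (0-1): L=4.8332, (cx,cy)=(0.3373,0.9414)
member 1 (0-2): L=2.7560, (cx,cy)=(1.0000,0.0000)
member 2 (1-2): L=4.6873, (cx,cy)=(0.2402,-0.9707)
member 3 (1-3): L=2.6457, (cx,cy)=(0.9986,0.0529)
member 4 (2-3): L=4.9289, (cx,cy)=(0.3076,0.9515)
member 5 (2-4): L=3.3790, (cx,cy)=(1.0000,0.0000)
member 6 (3-4): L=5.0465, (cx,cy)=(0.3692,-0.9294)
member 7 (3-5): L=3.1282, (cx,cy)=(0.9999,-0.0105)
member 8 (4-5): L=4.8258, (cx,cy)=(0.2621,0.9650)
solve A·x = −loads:
  F[0-1] = +2650.3629 N (tension)
  F[0-2] = +563.8852 N (tension)
  F[1-2] = -2488.9233 N (compression)
  F[1-3] = +1493.8413 N (tension)
  F[2-3] = +2907.0708 N (tension)
  F[2-4] = +233.3286 N (tension)
  F[3-4] = -3101.5336 N (compression)
  F[3-5] = +3531.0675 N (tension)
  F[4-5] = -3477.8254 N (compression)
  Rx@0 = -1457.7300 N
  Ry@0 = -2495.0882 N
  Ry@4 = +6238.6582 N

-3101.534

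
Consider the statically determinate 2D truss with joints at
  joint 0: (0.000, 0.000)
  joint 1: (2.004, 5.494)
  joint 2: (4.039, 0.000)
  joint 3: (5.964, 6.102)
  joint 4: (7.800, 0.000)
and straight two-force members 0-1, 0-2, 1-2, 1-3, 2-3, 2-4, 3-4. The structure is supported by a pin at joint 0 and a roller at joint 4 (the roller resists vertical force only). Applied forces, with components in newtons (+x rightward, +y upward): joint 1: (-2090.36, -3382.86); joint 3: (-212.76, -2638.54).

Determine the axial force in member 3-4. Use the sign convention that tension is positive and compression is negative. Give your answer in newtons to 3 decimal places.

-1303.054

N=5 nodes, M=7 members, R=3 reactions → 2N=10, M+R=10
member 0 (0-1): L=5.8481, (cx,cy)=(0.3427,0.9395)
member 1 (0-2): L=4.0390, (cx,cy)=(1.0000,0.0000)
member 2 (1-2): L=5.8588, (cx,cy)=(0.3473,-0.9377)
member 3 (1-3): L=4.0064, (cx,cy)=(0.9884,0.1518)
member 4 (2-3): L=6.3984, (cx,cy)=(0.3009,0.9537)
member 5 (2-4): L=3.7610, (cx,cy)=(1.0000,0.0000)
member 6 (3-4): L=6.3722, (cx,cy)=(0.2881,-0.9576)
solve A·x = −loads:
  F[0-1] = -5081.2570 N (compression)
  F[0-2] = -561.8926 N (compression)
  F[1-2] = +1457.3663 N (tension)
  F[1-3] = -158.9127 N (compression)
  F[2-3] = -1433.0202 N (compression)
  F[2-4] = +375.4429 N (tension)
  F[3-4] = -1303.0544 N (compression)
  Rx@0 = +2303.1200 N
  Ry@0 = +4773.6045 N
  Ry@4 = +1247.7955 N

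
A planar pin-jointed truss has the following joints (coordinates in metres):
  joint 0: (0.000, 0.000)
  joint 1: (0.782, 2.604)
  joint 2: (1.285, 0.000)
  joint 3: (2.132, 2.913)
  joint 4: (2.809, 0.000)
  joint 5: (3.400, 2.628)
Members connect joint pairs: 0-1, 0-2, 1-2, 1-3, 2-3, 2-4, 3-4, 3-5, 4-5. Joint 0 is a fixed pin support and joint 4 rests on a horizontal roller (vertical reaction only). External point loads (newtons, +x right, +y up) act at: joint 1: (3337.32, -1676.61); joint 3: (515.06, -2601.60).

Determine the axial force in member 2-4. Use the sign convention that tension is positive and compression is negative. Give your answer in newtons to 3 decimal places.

N=6 nodes, M=9 members, R=3 reactions → 2N=12, M+R=12
member 0 (0-1): L=2.7189, (cx,cy)=(0.2876,0.9577)
member 1 (0-2): L=1.2850, (cx,cy)=(1.0000,0.0000)
member 2 (1-2): L=2.6521, (cx,cy)=(0.1897,-0.9819)
member 3 (1-3): L=1.3849, (cx,cy)=(0.9748,0.2231)
member 4 (2-3): L=3.0336, (cx,cy)=(0.2792,0.9602)
member 5 (2-4): L=1.5240, (cx,cy)=(1.0000,0.0000)
member 6 (3-4): L=2.9906, (cx,cy)=(0.2264,-0.9740)
member 7 (3-5): L=1.2996, (cx,cy)=(0.9757,-0.2193)
member 8 (4-5): L=2.6936, (cx,cy)=(0.2194,0.9756)
solve A·x = −loads:
  F[0-1] = +1870.0395 N (tension)
  F[0-2] = +3314.5233 N (tension)
  F[1-2] = -4007.1730 N (compression)
  F[1-3] = -2092.2111 N (compression)
  F[2-3] = +4097.3871 N (tension)
  F[2-4] = +1410.5286 N (tension)
  F[3-4] = -6230.9840 N (compression)
  F[3-5] = +0.0000 N (tension)
  F[4-5] = -0.0000 N (compression)
  Rx@0 = -3852.3800 N
  Ry@0 = -1791.0215 N
  Ry@4 = +6069.2315 N

1410.529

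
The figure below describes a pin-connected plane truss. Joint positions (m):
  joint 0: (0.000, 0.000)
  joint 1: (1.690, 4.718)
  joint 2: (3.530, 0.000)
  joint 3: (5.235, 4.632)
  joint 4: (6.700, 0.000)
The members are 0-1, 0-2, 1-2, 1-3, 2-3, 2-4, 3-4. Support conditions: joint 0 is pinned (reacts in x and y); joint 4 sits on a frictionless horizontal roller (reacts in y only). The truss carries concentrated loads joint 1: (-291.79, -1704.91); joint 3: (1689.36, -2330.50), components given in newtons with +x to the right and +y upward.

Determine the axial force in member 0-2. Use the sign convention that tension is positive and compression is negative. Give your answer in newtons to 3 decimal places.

1692.009

N=5 nodes, M=7 members, R=3 reactions → 2N=10, M+R=10
member 0 (0-1): L=5.0115, (cx,cy)=(0.3372,0.9414)
member 1 (0-2): L=3.5300, (cx,cy)=(1.0000,0.0000)
member 2 (1-2): L=5.0641, (cx,cy)=(0.3633,-0.9317)
member 3 (1-3): L=3.5460, (cx,cy)=(0.9997,-0.0243)
member 4 (2-3): L=4.9358, (cx,cy)=(0.3454,0.9384)
member 5 (2-4): L=3.1700, (cx,cy)=(1.0000,0.0000)
member 6 (3-4): L=4.8582, (cx,cy)=(0.3016,-0.9534)
solve A·x = −loads:
  F[0-1] = -873.1331 N (compression)
  F[0-2] = +1692.0089 N (tension)
  F[1-2] = -956.6714 N (compression)
  F[1-3] = +345.0514 N (tension)
  F[2-3] = +949.7521 N (tension)
  F[2-4] = +1016.3343 N (tension)
  F[3-4] = -3370.3123 N (compression)
  Rx@0 = -1397.5700 N
  Ry@0 = +821.9897 N
  Ry@4 = +3213.4203 N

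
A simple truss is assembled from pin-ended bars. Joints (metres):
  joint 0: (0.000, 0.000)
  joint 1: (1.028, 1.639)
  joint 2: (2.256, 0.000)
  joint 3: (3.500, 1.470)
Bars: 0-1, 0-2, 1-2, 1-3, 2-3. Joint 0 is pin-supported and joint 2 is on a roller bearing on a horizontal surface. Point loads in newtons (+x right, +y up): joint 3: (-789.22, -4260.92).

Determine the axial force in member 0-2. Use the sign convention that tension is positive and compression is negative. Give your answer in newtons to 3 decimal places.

N=4 nodes, M=5 members, R=3 reactions → 2N=8, M+R=8
member 0 (0-1): L=1.9347, (cx,cy)=(0.5313,0.8472)
member 1 (0-2): L=2.2560, (cx,cy)=(1.0000,0.0000)
member 2 (1-2): L=2.0480, (cx,cy)=(0.5996,-0.8003)
member 3 (1-3): L=2.4778, (cx,cy)=(0.9977,-0.0682)
member 4 (2-3): L=1.9257, (cx,cy)=(0.6460,0.7633)
solve A·x = −loads:
  F[0-1] = +2166.4243 N (tension)
  F[0-2] = -1940.3401 N (compression)
  F[1-2] = -2520.7351 N (compression)
  F[1-3] = +2668.7913 N (tension)
  F[2-3] = -5343.4306 N (compression)
  Rx@0 = +789.2200 N
  Ry@0 = -1835.2975 N
  Ry@2 = +6096.2175 N

-1940.340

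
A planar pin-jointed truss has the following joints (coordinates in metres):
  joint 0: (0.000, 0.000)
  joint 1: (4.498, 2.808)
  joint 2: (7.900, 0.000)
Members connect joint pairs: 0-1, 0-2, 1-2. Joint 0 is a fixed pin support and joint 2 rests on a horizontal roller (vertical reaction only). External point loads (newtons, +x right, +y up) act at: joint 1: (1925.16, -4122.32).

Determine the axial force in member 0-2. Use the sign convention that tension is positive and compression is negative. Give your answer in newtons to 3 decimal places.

N=3 nodes, M=3 members, R=3 reactions → 2N=6, M+R=6
member 0 (0-1): L=5.3025, (cx,cy)=(0.8483,0.5296)
member 1 (0-2): L=7.9000, (cx,cy)=(1.0000,0.0000)
member 2 (1-2): L=4.4112, (cx,cy)=(0.7712,-0.6366)
solve A·x = −loads:
  F[0-1] = -2060.0608 N (compression)
  F[0-2] = +3672.6553 N (tension)
  F[1-2] = -4762.1184 N (compression)
  Rx@0 = -1925.1600 N
  Ry@0 = +1090.9219 N
  Ry@2 = +3031.3981 N

3672.655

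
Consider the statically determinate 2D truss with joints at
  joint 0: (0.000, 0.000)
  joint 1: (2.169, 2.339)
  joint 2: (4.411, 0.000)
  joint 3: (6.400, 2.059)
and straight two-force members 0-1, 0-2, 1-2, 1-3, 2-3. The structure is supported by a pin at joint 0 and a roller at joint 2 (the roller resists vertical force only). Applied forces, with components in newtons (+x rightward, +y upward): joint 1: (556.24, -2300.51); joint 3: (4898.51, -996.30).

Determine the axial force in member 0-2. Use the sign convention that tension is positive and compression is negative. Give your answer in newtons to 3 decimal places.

3728.566

N=4 nodes, M=5 members, R=3 reactions → 2N=8, M+R=8
member 0 (0-1): L=3.1899, (cx,cy)=(0.6800,0.7333)
member 1 (0-2): L=4.4110, (cx,cy)=(1.0000,0.0000)
member 2 (1-2): L=3.2400, (cx,cy)=(0.6920,-0.7219)
member 3 (1-3): L=4.2403, (cx,cy)=(0.9978,-0.0660)
member 4 (2-3): L=2.8628, (cx,cy)=(0.6948,0.7192)
solve A·x = −loads:
  F[0-1] = +2538.6623 N (tension)
  F[0-2] = +3728.5664 N (tension)
  F[1-2] = -6270.1727 N (compression)
  F[1-3] = +5520.8218 N (tension)
  F[2-3] = -878.3589 N (compression)
  Rx@0 = -5454.7500 N
  Ry@0 = -1861.4769 N
  Ry@2 = +5158.2869 N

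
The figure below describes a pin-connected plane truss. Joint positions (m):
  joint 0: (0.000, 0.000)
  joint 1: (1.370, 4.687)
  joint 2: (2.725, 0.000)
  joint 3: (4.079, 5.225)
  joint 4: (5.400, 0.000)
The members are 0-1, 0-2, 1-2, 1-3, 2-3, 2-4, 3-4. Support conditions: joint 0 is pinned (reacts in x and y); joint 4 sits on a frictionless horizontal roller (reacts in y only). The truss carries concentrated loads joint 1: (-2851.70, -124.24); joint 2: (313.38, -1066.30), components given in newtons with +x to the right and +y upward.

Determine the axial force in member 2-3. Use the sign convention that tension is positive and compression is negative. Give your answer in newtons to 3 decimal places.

-2179.511

N=5 nodes, M=7 members, R=3 reactions → 2N=10, M+R=10
member 0 (0-1): L=4.8831, (cx,cy)=(0.2806,0.9598)
member 1 (0-2): L=2.7250, (cx,cy)=(1.0000,0.0000)
member 2 (1-2): L=4.8789, (cx,cy)=(0.2777,-0.9607)
member 3 (1-3): L=2.7619, (cx,cy)=(0.9808,0.1948)
member 4 (2-3): L=5.3976, (cx,cy)=(0.2509,0.9680)
member 5 (2-4): L=2.6750, (cx,cy)=(1.0000,0.0000)
member 6 (3-4): L=5.3894, (cx,cy)=(0.2451,-0.9695)
solve A·x = −loads:
  F[0-1] = -3225.6553 N (compression)
  F[0-2] = -1633.3357 N (compression)
  F[1-2] = +3306.1848 N (tension)
  F[1-3] = +1048.5932 N (tension)
  F[2-3] = -2179.5113 N (compression)
  F[2-4] = -481.7702 N (compression)
  F[3-4] = +1965.5213 N (tension)
  Rx@0 = +2538.3200 N
  Ry@0 = +3096.1033 N
  Ry@4 = -1905.5633 N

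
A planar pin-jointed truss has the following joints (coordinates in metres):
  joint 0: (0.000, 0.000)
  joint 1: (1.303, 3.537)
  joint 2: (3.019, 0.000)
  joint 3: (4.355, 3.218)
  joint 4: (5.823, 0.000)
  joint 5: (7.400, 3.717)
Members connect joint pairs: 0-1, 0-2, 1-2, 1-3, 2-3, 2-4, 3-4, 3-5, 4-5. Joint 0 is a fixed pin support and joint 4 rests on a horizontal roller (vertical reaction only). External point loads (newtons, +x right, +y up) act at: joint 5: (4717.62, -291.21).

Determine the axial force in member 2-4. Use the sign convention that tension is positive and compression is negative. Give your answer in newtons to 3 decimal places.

535.483

N=6 nodes, M=9 members, R=3 reactions → 2N=12, M+R=12
member 0 (0-1): L=3.7694, (cx,cy)=(0.3457,0.9384)
member 1 (0-2): L=3.0190, (cx,cy)=(1.0000,0.0000)
member 2 (1-2): L=3.9313, (cx,cy)=(0.4365,-0.8997)
member 3 (1-3): L=3.0686, (cx,cy)=(0.9946,-0.1040)
member 4 (2-3): L=3.4843, (cx,cy)=(0.3834,0.9236)
member 5 (2-4): L=2.8040, (cx,cy)=(1.0000,0.0000)
member 6 (3-4): L=3.5370, (cx,cy)=(0.4150,-0.9098)
member 7 (3-5): L=3.0856, (cx,cy)=(0.9868,0.1617)
member 8 (4-5): L=4.0377, (cx,cy)=(0.3906,0.9206)
solve A·x = −loads:
  F[0-1] = +3293.2925 N (tension)
  F[0-2] = +3579.1921 N (tension)
  F[1-2] = -3757.5547 N (compression)
  F[1-3] = +2793.7302 N (tension)
  F[2-3] = +3660.4656 N (tension)
  F[2-4] = +535.4826 N (tension)
  F[3-4] = -2459.4744 N (compression)
  F[3-5] = +5272.3122 N (tension)
  F[4-5] = -1242.5278 N (compression)
  Rx@0 = -4717.6200 N
  Ry@0 = -3090.2682 N
  Ry@4 = +3381.4782 N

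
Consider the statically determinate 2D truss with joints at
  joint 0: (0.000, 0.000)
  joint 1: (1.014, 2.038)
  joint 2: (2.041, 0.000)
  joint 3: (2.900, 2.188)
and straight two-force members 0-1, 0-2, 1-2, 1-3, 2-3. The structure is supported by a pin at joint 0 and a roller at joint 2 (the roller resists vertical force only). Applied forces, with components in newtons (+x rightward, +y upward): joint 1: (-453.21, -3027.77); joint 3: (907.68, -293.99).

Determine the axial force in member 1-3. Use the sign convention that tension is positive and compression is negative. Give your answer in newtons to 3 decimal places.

N=4 nodes, M=5 members, R=3 reactions → 2N=8, M+R=8
member 0 (0-1): L=2.2763, (cx,cy)=(0.4455,0.8953)
member 1 (0-2): L=2.0410, (cx,cy)=(1.0000,0.0000)
member 2 (1-2): L=2.2821, (cx,cy)=(0.4500,-0.8930)
member 3 (1-3): L=1.8920, (cx,cy)=(0.9969,0.0793)
member 4 (2-3): L=2.3506, (cx,cy)=(0.3654,0.9308)
solve A·x = −loads:
  F[0-1] = -982.1076 N (compression)
  F[0-2] = +891.9552 N (tension)
  F[1-2] = -2311.8077 N (compression)
  F[1-3] = +1059.4096 N (tension)
  F[2-3] = -406.0693 N (compression)
  Rx@0 = -454.4700 N
  Ry@0 = +879.2849 N
  Ry@2 = +2442.4751 N

1059.410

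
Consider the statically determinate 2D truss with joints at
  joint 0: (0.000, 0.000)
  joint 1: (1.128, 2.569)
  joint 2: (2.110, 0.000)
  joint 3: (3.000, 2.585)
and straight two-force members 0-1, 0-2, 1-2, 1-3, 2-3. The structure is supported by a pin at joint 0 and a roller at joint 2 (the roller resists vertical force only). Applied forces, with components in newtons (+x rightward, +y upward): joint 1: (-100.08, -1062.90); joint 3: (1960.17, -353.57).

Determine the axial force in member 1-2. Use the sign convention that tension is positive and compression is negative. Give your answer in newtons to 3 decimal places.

-3189.331

N=4 nodes, M=5 members, R=3 reactions → 2N=8, M+R=8
member 0 (0-1): L=2.8057, (cx,cy)=(0.4020,0.9156)
member 1 (0-2): L=2.1100, (cx,cy)=(1.0000,0.0000)
member 2 (1-2): L=2.7503, (cx,cy)=(0.3571,-0.9341)
member 3 (1-3): L=1.8721, (cx,cy)=(1.0000,0.0085)
member 4 (2-3): L=2.7339, (cx,cy)=(0.3255,0.9455)
solve A·x = −loads:
  F[0-1] = +2112.2724 N (tension)
  F[0-2] = +1010.8851 N (tension)
  F[1-2] = -3189.3306 N (compression)
  F[1-3] = +2088.1228 N (tension)
  F[2-3] = -392.8138 N (compression)
  Rx@0 = -1860.0900 N
  Ry@0 = -1934.0490 N
  Ry@2 = +3350.5190 N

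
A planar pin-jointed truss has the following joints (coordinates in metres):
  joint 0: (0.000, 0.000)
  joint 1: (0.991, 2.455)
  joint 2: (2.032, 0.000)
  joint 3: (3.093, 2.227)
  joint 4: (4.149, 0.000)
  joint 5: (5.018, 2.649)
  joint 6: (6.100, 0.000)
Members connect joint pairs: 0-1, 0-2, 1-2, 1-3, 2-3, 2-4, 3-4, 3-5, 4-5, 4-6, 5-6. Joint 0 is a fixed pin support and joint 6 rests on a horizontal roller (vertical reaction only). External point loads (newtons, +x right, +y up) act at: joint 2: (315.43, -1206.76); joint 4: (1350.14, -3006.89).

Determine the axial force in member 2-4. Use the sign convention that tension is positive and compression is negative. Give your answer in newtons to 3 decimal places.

3228.612

N=7 nodes, M=11 members, R=3 reactions → 2N=14, M+R=14
member 0 (0-1): L=2.6475, (cx,cy)=(0.3743,0.9273)
member 1 (0-2): L=2.0320, (cx,cy)=(1.0000,0.0000)
member 2 (1-2): L=2.6666, (cx,cy)=(0.3904,-0.9207)
member 3 (1-3): L=2.1143, (cx,cy)=(0.9942,-0.1078)
member 4 (2-3): L=2.4668, (cx,cy)=(0.4301,0.9028)
member 5 (2-4): L=2.1170, (cx,cy)=(1.0000,0.0000)
member 6 (3-4): L=2.4647, (cx,cy)=(0.4285,-0.9036)
member 7 (3-5): L=1.9707, (cx,cy)=(0.9768,0.2141)
member 8 (4-5): L=2.7879, (cx,cy)=(0.3117,0.9502)
member 9 (4-6): L=1.9510, (cx,cy)=(1.0000,0.0000)
member 10 (5-6): L=2.8615, (cx,cy)=(0.3781,-0.9258)
solve A·x = −loads:
  F[0-1] = -1904.9742 N (compression)
  F[0-2] = +2378.6388 N (tension)
  F[1-2] = +2099.2979 N (tension)
  F[1-3] = -1541.5950 N (compression)
  F[2-3] = -804.1413 N (compression)
  F[2-4] = +3228.6121 N (tension)
  F[3-4] = +148.2944 N (tension)
  F[3-5] = -1988.1260 N (compression)
  F[4-5] = +3023.5317 N (tension)
  F[4-6] = +999.5604 N (tension)
  F[5-6] = -2643.4354 N (compression)
  Rx@0 = -1665.5700 N
  Ry@0 = +1766.4823 N
  Ry@6 = +2447.1677 N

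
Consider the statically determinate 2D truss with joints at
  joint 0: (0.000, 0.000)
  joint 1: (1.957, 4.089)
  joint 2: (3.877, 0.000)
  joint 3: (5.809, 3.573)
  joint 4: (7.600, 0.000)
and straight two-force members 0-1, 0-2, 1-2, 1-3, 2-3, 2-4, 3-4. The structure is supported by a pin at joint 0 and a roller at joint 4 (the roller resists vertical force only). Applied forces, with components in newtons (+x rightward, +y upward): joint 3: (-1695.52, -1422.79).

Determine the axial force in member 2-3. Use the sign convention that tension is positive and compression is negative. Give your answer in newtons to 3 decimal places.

N=5 nodes, M=7 members, R=3 reactions → 2N=10, M+R=10
member 0 (0-1): L=4.5332, (cx,cy)=(0.4317,0.9020)
member 1 (0-2): L=3.8770, (cx,cy)=(1.0000,0.0000)
member 2 (1-2): L=4.5173, (cx,cy)=(0.4250,-0.9052)
member 3 (1-3): L=3.8864, (cx,cy)=(0.9911,-0.1328)
member 4 (2-3): L=4.0619, (cx,cy)=(0.4756,0.8796)
member 5 (2-4): L=3.7230, (cx,cy)=(1.0000,0.0000)
member 6 (3-4): L=3.9967, (cx,cy)=(0.4481,-0.8940)
solve A·x = −loads:
  F[0-1] = -1255.4221 N (compression)
  F[0-2] = -1153.5477 N (compression)
  F[1-2] = +1420.5931 N (tension)
  F[1-3] = -1156.0003 N (compression)
  F[2-3] = -1461.8393 N (compression)
  F[2-4] = +145.5561 N (tension)
  F[3-4] = -324.8193 N (compression)
  Rx@0 = +1695.5200 N
  Ry@0 = +1132.4092 N
  Ry@4 = +290.3808 N

-1461.839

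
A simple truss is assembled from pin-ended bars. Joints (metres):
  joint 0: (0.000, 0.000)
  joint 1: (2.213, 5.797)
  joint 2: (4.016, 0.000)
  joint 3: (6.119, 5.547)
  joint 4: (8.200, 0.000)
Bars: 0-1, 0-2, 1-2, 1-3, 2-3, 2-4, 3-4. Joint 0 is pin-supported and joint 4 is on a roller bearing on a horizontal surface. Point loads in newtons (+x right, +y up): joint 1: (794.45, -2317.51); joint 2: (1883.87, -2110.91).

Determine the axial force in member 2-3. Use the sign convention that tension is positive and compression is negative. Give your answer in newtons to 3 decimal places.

2263.218

N=5 nodes, M=7 members, R=3 reactions → 2N=10, M+R=10
member 0 (0-1): L=6.2050, (cx,cy)=(0.3566,0.9342)
member 1 (0-2): L=4.0160, (cx,cy)=(1.0000,0.0000)
member 2 (1-2): L=6.0709, (cx,cy)=(0.2970,-0.9549)
member 3 (1-3): L=3.9140, (cx,cy)=(0.9980,-0.0639)
member 4 (2-3): L=5.9323, (cx,cy)=(0.3545,0.9351)
member 5 (2-4): L=4.1840, (cx,cy)=(1.0000,0.0000)
member 6 (3-4): L=5.9245, (cx,cy)=(0.3513,-0.9363)
solve A·x = −loads:
  F[0-1] = -2362.8905 N (compression)
  F[0-2] = +3521.0338 N (tension)
  F[1-2] = -5.5759 N (compression)
  F[1-3] = -1638.8543 N (compression)
  F[2-3] = +2263.2183 N (tension)
  F[2-4] = +833.1929 N (tension)
  F[3-4] = -2372.0597 N (compression)
  Rx@0 = -2678.3200 N
  Ry@0 = +2207.5065 N
  Ry@4 = +2220.9135 N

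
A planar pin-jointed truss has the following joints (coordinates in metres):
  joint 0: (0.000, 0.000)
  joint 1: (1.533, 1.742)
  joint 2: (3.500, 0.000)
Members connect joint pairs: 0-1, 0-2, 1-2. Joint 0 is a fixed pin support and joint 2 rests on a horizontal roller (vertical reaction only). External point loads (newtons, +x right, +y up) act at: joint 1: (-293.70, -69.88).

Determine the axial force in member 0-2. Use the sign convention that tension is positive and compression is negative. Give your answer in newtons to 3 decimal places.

N=3 nodes, M=3 members, R=3 reactions → 2N=6, M+R=6
member 0 (0-1): L=2.3205, (cx,cy)=(0.6606,0.7507)
member 1 (0-2): L=3.5000, (cx,cy)=(1.0000,0.0000)
member 2 (1-2): L=2.6275, (cx,cy)=(0.7486,-0.6630)
solve A·x = −loads:
  F[0-1] = -247.0361 N (compression)
  F[0-2] = -130.4986 N (compression)
  F[1-2] = +174.3176 N (tension)
  Rx@0 = +293.7000 N
  Ry@0 = +185.4512 N
  Ry@2 = -115.5712 N

-130.499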